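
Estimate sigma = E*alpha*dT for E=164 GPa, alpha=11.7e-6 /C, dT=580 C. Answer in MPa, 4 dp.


sigma = 164*1000 * 11.7e-6 * 580 = 1112.904 MPa


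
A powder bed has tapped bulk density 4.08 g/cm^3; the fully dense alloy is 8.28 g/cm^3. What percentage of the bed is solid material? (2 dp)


Packing = (4.08/8.28)*100 = 49.28 %


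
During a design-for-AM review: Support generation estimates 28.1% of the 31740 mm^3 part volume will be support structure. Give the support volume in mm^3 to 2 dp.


V_support = 31740 * 0.281 = 8918.94 mm^3


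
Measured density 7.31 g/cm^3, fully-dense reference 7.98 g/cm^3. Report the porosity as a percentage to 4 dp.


Porosity = (1-7.31/7.98)*100 = 8.396 %


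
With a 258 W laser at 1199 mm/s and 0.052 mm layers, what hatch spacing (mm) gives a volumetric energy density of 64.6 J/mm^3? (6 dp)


h = 258 / (64.6*1199*0.052) = 0.064057 mm


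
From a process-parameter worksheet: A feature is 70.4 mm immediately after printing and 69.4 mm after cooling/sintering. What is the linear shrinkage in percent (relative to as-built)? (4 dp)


Shrinkage = ((70.4-69.4)/70.4)*100 = 1.4205 %


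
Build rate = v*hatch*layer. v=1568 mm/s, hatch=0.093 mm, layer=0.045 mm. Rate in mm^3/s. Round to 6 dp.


Rate = 1568 * 0.093 * 0.045 = 6.56208 mm^3/s


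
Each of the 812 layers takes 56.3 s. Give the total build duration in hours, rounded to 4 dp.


t = 812 * 56.3 / 3600 = 12.6988 hrs


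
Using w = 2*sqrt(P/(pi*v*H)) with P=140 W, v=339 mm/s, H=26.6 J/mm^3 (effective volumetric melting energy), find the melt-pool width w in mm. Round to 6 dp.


w = 2*sqrt(140/(pi*339*26.6)) = 0.140598 mm


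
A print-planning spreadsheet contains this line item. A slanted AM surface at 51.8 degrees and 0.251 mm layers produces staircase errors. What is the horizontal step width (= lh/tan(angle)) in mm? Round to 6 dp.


step = 0.251 / tan(51.8) = 0.197518 mm


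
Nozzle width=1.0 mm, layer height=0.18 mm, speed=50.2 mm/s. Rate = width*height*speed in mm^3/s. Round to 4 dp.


Rate = 1.0 * 0.18 * 50.2 = 9.036 mm^3/s


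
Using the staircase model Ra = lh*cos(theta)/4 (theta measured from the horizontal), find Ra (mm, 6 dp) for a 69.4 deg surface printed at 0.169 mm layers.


Ra = 0.169 * cos(69.4) / 4 = 0.014865 mm


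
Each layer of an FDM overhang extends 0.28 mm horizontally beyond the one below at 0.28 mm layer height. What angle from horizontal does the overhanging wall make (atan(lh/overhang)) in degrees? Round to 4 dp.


angle = atan(0.28/0.28) = 45.0 degrees


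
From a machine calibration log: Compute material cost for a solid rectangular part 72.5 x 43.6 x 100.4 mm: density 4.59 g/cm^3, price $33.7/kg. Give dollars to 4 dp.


V = 72.5 * 43.6 * 100.4 = 317364.4 mm^3 = 317.3644 cm^3
Mass = 317.3644 * 4.59 / 1000 = 1.4567026 kg
Cost = 1.4567026 * 33.7 = 49.0909 $


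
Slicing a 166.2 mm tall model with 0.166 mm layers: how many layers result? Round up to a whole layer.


Layers = ceil(166.2/0.166) = 1002


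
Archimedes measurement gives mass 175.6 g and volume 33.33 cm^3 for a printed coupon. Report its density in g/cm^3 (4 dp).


rho = 175.6 / 33.33 = 5.2685 g/cm^3


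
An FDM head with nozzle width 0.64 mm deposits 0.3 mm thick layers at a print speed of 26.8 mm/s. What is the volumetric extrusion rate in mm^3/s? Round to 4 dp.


Rate = 0.64 * 0.3 * 26.8 = 5.1456 mm^3/s


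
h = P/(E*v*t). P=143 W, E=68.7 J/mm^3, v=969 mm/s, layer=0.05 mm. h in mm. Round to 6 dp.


h = 143 / (68.7*969*0.05) = 0.042962 mm


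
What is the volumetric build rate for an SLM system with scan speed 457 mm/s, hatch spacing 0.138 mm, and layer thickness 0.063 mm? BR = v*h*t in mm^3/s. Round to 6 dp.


Rate = 457 * 0.138 * 0.063 = 3.973158 mm^3/s


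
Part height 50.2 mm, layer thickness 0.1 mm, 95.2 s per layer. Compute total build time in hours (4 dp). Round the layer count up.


Layers = ceil(50.2/0.1) = 502
t = 502 * 95.2 / 3600 = 13.2751 hrs


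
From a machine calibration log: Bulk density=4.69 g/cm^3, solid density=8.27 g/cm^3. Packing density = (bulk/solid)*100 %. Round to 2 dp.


Packing = (4.69/8.27)*100 = 56.71 %


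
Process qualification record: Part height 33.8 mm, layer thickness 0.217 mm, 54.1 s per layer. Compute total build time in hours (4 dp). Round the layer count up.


Layers = ceil(33.8/0.217) = 156
t = 156 * 54.1 / 3600 = 2.3443 hrs


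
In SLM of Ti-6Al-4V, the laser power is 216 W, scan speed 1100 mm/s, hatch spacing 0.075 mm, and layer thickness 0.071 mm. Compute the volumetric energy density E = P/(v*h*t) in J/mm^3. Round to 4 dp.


E = 216 / (1100*0.075*0.071) = 36.8758 J/mm^3


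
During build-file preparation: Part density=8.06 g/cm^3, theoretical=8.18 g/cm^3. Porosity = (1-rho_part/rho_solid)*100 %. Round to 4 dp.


Porosity = (1-8.06/8.18)*100 = 1.467 %


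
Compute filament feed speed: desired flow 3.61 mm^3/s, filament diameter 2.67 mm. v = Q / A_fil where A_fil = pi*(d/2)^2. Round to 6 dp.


A = pi*(2.67/2)^2 = 5.599025
v = 3.61 / 5.599025 = 0.644755 mm/s


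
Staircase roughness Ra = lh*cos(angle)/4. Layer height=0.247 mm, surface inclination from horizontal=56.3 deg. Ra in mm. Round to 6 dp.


Ra = 0.247 * cos(56.3) / 4 = 0.034262 mm


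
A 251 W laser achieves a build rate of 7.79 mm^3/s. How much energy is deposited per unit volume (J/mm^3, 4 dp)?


SE = 251 / 7.79 = 32.2208 J/mm^3


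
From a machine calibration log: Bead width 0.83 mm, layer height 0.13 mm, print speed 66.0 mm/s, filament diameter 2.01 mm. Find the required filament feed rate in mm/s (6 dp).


Q = 0.83 * 0.13 * 66.0 = 7.1214 mm^3/s
A_fil = pi*(2.01/2)^2 = 3.17308712 mm^2
v_feed = 7.1214 / 3.17308712 = 2.244313 mm/s


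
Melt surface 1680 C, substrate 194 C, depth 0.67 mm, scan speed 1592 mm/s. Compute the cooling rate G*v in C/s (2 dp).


G = (1680-194)/0.67 = 2217.91044776 C/mm
CR = 2217.91044776 * 1592 = 3530913.43 C/s


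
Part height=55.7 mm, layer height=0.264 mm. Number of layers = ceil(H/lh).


Layers = ceil(55.7/0.264) = 211


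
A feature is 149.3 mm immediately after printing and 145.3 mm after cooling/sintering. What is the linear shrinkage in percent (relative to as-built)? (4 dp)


Shrinkage = ((149.3-145.3)/149.3)*100 = 2.6792 %


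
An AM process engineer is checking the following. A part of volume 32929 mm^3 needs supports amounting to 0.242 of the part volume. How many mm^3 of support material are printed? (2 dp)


V_support = 32929 * 0.242 = 7968.82 mm^3


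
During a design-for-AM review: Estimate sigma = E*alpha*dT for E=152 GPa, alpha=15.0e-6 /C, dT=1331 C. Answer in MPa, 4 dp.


sigma = 152*1000 * 15.0e-6 * 1331 = 3034.68 MPa


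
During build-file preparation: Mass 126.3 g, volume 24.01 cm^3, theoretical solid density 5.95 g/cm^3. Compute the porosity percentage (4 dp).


rho_part = 126.3 / 24.01 = 5.2603082 g/cm^3
Porosity = (1 - 5.2603082/5.95)*100 = 11.5915 %


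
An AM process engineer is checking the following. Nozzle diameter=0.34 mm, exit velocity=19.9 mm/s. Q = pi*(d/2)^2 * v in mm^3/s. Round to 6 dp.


A = pi*(0.34/2)^2 = 0.09079203 mm^2
Q = 0.09079203 * 19.9 = 1.806761 mm^3/s


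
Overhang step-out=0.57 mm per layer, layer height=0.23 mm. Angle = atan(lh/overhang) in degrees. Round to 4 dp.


angle = atan(0.23/0.57) = 21.9745 degrees


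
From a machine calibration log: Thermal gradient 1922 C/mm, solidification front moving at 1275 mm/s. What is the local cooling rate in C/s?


CR = 1922 * 1275 = 2450550 C/s


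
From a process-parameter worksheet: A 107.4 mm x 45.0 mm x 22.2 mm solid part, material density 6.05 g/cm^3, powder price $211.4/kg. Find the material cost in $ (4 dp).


V = 107.4 * 45.0 * 22.2 = 107292.6 mm^3 = 107.2926 cm^3
Mass = 107.2926 * 6.05 / 1000 = 0.64912023 kg
Cost = 0.64912023 * 211.4 = 137.224 $


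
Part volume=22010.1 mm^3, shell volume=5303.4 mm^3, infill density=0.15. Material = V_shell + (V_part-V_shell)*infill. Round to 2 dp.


V_infill = (22010.1 - 5303.4) * 0.15 = 2506.01
V_total = 5303.4 + 2506.01 = 7809.41 mm^3


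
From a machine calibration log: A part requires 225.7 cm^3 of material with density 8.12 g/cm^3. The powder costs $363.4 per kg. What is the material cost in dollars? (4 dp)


Mass = 225.7*8.12/1000 = 1.832684 kg
Cost = 1.832684 * 363.4 = 665.9974 $


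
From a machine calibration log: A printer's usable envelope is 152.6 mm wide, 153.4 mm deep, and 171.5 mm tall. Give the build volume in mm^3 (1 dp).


V = 152.6 * 153.4 * 171.5 = 4014616.1 mm^3


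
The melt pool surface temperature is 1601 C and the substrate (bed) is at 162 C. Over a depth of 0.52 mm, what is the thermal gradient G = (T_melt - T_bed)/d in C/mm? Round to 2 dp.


G = (1601-162)/0.52 = 2767.31 C/mm


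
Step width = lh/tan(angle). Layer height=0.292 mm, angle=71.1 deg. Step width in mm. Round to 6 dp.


step = 0.292 / tan(71.1) = 0.099974 mm


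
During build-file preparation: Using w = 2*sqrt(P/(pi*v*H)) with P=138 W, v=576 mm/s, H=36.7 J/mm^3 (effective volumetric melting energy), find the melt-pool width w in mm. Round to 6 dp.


w = 2*sqrt(138/(pi*576*36.7)) = 0.09117 mm


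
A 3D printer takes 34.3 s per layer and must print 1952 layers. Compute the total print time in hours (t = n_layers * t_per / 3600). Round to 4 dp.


t = 1952 * 34.3 / 3600 = 18.5982 hrs


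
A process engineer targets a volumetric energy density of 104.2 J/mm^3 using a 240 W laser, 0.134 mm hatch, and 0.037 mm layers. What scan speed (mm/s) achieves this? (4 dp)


v = 240 / (104.2*0.134*0.037) = 464.5549 mm/s


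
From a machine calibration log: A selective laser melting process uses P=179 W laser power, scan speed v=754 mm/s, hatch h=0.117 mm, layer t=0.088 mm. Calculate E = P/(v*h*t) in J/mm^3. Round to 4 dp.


E = 179 / (754*0.117*0.088) = 23.0575 J/mm^3


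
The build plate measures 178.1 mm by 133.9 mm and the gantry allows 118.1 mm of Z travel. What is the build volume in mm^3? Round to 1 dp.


V = 178.1 * 133.9 * 118.1 = 2816400.4 mm^3


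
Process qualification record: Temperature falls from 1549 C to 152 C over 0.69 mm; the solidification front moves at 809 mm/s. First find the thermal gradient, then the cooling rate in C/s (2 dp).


G = (1549-152)/0.69 = 2024.63768116 C/mm
CR = 2024.63768116 * 809 = 1637931.88 C/s


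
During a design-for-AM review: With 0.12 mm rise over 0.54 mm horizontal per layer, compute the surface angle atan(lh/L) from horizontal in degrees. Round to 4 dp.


angle = atan(0.12/0.54) = 12.5288 degrees


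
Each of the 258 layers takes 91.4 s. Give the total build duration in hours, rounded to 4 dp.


t = 258 * 91.4 / 3600 = 6.5503 hrs


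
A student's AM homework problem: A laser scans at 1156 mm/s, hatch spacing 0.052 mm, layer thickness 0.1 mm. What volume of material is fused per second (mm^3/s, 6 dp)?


Rate = 1156 * 0.052 * 0.1 = 6.0112 mm^3/s


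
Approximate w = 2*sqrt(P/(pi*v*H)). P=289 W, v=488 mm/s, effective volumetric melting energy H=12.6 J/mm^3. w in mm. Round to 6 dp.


w = 2*sqrt(289/(pi*488*12.6)) = 0.244629 mm


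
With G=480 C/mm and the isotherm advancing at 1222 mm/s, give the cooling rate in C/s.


CR = 480 * 1222 = 586560 C/s


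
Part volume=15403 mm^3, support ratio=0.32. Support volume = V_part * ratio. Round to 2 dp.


V_support = 15403 * 0.32 = 4928.96 mm^3


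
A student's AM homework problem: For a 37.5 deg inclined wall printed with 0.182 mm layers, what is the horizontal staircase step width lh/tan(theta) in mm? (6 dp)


step = 0.182 / tan(37.5) = 0.237187 mm


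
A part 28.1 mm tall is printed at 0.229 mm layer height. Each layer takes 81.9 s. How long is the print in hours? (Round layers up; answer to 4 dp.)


Layers = ceil(28.1/0.229) = 123
t = 123 * 81.9 / 3600 = 2.7983 hrs


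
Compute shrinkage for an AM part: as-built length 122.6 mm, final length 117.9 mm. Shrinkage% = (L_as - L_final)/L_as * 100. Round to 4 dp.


Shrinkage = ((122.6-117.9)/122.6)*100 = 3.8336 %


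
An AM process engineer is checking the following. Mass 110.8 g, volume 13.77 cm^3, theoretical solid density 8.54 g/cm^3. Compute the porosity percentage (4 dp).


rho_part = 110.8 / 13.77 = 8.04647785 g/cm^3
Porosity = (1 - 8.04647785/8.54)*100 = 5.7789 %


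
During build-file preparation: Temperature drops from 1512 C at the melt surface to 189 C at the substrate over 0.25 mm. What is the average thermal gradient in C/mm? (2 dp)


G = (1512-189)/0.25 = 5292.0 C/mm


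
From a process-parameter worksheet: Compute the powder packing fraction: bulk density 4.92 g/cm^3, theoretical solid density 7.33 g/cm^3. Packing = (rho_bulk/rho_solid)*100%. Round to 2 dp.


Packing = (4.92/7.33)*100 = 67.12 %


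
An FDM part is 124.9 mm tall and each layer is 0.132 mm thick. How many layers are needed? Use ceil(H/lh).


Layers = ceil(124.9/0.132) = 947


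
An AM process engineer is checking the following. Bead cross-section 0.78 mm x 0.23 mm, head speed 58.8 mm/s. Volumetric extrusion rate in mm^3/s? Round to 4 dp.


Rate = 0.78 * 0.23 * 58.8 = 10.5487 mm^3/s


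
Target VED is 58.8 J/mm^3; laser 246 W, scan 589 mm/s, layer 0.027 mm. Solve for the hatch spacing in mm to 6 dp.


h = 246 / (58.8*589*0.027) = 0.263074 mm


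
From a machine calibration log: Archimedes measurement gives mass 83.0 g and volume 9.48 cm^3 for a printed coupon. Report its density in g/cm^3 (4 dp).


rho = 83.0 / 9.48 = 8.7553 g/cm^3


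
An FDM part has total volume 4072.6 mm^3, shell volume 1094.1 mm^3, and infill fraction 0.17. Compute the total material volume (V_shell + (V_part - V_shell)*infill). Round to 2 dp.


V_infill = (4072.6 - 1094.1) * 0.17 = 506.35
V_total = 1094.1 + 506.35 = 1600.45 mm^3


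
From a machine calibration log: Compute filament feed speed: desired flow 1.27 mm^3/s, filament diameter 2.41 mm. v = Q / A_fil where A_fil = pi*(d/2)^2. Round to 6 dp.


A = pi*(2.41/2)^2 = 4.561671
v = 1.27 / 4.561671 = 0.278407 mm/s


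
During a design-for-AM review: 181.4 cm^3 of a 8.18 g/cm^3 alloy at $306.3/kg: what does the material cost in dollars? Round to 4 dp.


Mass = 181.4*8.18/1000 = 1.483852 kg
Cost = 1.483852 * 306.3 = 454.5039 $


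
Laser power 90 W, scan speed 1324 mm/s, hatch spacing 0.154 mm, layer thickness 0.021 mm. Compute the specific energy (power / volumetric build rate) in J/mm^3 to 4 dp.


Build rate = 1324 * 0.154 * 0.021 = 4.281816 mm^3/s
SE = 90 / 4.281816 = 21.0191 J/mm^3


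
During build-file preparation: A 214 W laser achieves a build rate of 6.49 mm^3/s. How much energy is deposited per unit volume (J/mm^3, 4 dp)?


SE = 214 / 6.49 = 32.9738 J/mm^3


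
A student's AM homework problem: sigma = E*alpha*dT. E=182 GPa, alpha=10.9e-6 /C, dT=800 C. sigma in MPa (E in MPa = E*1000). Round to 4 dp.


sigma = 182*1000 * 10.9e-6 * 800 = 1587.04 MPa


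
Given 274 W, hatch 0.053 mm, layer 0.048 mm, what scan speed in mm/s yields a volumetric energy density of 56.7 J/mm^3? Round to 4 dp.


v = 274 / (56.7*0.053*0.048) = 1899.5485 mm/s


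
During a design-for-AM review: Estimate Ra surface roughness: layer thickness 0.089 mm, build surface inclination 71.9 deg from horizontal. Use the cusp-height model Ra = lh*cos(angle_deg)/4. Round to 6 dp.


Ra = 0.089 * cos(71.9) / 4 = 0.006913 mm


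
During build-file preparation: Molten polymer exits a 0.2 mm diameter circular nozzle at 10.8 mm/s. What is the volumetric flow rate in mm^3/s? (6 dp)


A = pi*(0.2/2)^2 = 0.03141593 mm^2
Q = 0.03141593 * 10.8 = 0.339292 mm^3/s


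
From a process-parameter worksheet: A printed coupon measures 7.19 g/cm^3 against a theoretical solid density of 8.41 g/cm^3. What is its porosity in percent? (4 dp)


Porosity = (1-7.19/8.41)*100 = 14.5065 %


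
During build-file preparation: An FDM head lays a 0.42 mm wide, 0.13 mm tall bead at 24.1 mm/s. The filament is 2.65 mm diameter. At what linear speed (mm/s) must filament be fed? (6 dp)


Q = 0.42 * 0.13 * 24.1 = 1.31586 mm^3/s
A_fil = pi*(2.65/2)^2 = 5.5154586 mm^2
v_feed = 1.31586 / 5.5154586 = 0.238577 mm/s


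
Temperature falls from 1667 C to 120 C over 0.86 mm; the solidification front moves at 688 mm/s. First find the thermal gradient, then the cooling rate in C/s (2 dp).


G = (1667-120)/0.86 = 1798.8372093 C/mm
CR = 1798.8372093 * 688 = 1237600.0 C/s


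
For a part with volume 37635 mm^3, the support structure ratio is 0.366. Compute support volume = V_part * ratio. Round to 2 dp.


V_support = 37635 * 0.366 = 13774.41 mm^3


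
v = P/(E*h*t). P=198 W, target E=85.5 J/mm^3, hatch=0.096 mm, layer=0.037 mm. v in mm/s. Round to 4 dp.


v = 198 / (85.5*0.096*0.037) = 651.9678 mm/s


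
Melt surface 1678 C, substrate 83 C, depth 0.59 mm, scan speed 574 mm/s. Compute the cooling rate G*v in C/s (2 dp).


G = (1678-83)/0.59 = 2703.38983051 C/mm
CR = 2703.38983051 * 574 = 1551745.76 C/s


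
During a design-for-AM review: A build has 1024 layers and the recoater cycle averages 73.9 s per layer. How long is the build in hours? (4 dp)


t = 1024 * 73.9 / 3600 = 21.0204 hrs


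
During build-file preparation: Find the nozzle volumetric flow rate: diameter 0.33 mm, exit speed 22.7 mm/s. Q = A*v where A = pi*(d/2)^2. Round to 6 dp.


A = pi*(0.33/2)^2 = 0.08552986 mm^2
Q = 0.08552986 * 22.7 = 1.941528 mm^3/s


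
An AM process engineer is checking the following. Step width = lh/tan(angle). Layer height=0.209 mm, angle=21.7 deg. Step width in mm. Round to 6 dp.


step = 0.209 / tan(21.7) = 0.525194 mm


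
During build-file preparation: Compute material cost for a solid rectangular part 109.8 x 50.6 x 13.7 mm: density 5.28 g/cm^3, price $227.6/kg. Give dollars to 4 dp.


V = 109.8 * 50.6 * 13.7 = 76115.556 mm^3 = 76.115556 cm^3
Mass = 76.115556 * 5.28 / 1000 = 0.40189014 kg
Cost = 0.40189014 * 227.6 = 91.4702 $


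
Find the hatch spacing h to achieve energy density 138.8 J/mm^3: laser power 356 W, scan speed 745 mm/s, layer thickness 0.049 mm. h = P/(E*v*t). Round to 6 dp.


h = 356 / (138.8*745*0.049) = 0.07026 mm


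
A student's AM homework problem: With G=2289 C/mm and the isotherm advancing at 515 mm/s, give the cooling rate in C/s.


CR = 2289 * 515 = 1178835 C/s


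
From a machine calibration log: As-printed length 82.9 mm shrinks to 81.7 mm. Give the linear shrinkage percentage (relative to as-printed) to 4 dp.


Shrinkage = ((82.9-81.7)/82.9)*100 = 1.4475 %


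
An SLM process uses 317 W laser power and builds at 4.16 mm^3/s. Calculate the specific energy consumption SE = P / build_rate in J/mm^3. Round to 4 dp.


SE = 317 / 4.16 = 76.2019 J/mm^3


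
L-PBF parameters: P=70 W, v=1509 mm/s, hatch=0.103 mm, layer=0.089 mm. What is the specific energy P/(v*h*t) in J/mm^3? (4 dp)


Build rate = 1509 * 0.103 * 0.089 = 13.833003 mm^3/s
SE = 70 / 13.833003 = 5.0604 J/mm^3


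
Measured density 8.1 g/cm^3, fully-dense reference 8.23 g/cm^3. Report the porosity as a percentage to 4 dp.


Porosity = (1-8.1/8.23)*100 = 1.5796 %


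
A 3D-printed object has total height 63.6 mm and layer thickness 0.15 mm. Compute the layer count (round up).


Layers = ceil(63.6/0.15) = 424


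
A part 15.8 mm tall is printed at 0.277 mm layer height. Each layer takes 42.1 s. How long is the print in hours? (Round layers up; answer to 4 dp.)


Layers = ceil(15.8/0.277) = 58
t = 58 * 42.1 / 3600 = 0.6783 hrs


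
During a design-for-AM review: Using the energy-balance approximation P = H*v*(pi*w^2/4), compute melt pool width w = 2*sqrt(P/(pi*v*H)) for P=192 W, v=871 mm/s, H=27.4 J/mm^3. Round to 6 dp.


w = 2*sqrt(192/(pi*871*27.4)) = 0.10121 mm


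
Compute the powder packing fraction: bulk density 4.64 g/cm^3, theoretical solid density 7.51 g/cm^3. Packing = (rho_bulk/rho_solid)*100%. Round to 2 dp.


Packing = (4.64/7.51)*100 = 61.78 %


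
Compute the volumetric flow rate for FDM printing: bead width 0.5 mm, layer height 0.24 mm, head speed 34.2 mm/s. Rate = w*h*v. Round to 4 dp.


Rate = 0.5 * 0.24 * 34.2 = 4.104 mm^3/s


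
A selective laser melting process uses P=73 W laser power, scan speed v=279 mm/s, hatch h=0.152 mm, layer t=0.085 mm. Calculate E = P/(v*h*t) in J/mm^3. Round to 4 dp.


E = 73 / (279*0.152*0.085) = 20.2515 J/mm^3


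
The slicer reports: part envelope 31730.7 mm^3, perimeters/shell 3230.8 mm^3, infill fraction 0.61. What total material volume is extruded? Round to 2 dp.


V_infill = (31730.7 - 3230.8) * 0.61 = 17384.94
V_total = 3230.8 + 17384.94 = 20615.74 mm^3


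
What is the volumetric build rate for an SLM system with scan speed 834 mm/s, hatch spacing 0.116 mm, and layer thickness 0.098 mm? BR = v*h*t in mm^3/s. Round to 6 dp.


Rate = 834 * 0.116 * 0.098 = 9.480912 mm^3/s


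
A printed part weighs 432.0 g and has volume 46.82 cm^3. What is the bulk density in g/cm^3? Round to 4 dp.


rho = 432.0 / 46.82 = 9.2268 g/cm^3


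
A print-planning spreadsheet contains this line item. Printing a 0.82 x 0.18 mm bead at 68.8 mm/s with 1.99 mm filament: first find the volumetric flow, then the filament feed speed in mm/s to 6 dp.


Q = 0.82 * 0.18 * 68.8 = 10.15488 mm^3/s
A_fil = pi*(1.99/2)^2 = 3.11025527 mm^2
v_feed = 10.15488 / 3.11025527 = 3.264967 mm/s


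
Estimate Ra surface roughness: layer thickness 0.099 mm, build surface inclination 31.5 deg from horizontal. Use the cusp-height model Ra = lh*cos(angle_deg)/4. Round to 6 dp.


Ra = 0.099 * cos(31.5) / 4 = 0.021103 mm


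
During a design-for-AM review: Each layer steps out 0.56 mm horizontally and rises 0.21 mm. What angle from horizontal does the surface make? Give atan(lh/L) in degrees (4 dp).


angle = atan(0.21/0.56) = 20.556 degrees


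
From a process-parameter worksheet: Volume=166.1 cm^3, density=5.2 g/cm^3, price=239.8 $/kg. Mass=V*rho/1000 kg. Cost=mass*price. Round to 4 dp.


Mass = 166.1*5.2/1000 = 0.86372 kg
Cost = 0.86372 * 239.8 = 207.1201 $


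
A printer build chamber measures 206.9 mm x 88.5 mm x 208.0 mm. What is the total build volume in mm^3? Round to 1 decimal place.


V = 206.9 * 88.5 * 208.0 = 3808615.2 mm^3


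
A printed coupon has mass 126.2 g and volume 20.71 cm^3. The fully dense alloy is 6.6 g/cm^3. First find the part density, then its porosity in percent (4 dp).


rho_part = 126.2 / 20.71 = 6.09367455 g/cm^3
Porosity = (1 - 6.09367455/6.6)*100 = 7.6716 %


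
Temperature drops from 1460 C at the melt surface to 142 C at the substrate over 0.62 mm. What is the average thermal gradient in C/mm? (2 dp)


G = (1460-142)/0.62 = 2125.81 C/mm


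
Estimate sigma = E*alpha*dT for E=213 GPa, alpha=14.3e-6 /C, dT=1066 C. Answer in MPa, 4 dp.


sigma = 213*1000 * 14.3e-6 * 1066 = 3246.9294 MPa


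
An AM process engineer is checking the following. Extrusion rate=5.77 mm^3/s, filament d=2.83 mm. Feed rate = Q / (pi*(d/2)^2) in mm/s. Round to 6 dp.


A = pi*(2.83/2)^2 = 6.290175
v = 5.77 / 6.290175 = 0.917304 mm/s


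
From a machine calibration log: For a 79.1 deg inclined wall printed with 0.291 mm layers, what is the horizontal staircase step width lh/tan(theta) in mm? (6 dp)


step = 0.291 / tan(79.1) = 0.056038 mm


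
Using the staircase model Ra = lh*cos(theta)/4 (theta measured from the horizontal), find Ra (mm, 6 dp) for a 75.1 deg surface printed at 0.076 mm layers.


Ra = 0.076 * cos(75.1) / 4 = 0.004886 mm


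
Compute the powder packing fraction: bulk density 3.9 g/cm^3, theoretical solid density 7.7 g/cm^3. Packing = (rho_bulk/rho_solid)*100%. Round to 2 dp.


Packing = (3.9/7.7)*100 = 50.65 %


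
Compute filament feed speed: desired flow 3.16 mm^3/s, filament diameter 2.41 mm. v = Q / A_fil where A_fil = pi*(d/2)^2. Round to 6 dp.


A = pi*(2.41/2)^2 = 4.561671
v = 3.16 / 4.561671 = 0.692729 mm/s


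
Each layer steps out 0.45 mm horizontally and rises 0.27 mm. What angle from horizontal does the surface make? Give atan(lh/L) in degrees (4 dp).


angle = atan(0.27/0.45) = 30.9638 degrees


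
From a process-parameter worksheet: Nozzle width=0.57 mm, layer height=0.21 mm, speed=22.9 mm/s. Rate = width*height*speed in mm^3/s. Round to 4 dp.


Rate = 0.57 * 0.21 * 22.9 = 2.7411 mm^3/s


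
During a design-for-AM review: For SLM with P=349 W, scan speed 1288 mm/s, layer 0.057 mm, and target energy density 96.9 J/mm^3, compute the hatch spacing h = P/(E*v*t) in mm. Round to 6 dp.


h = 349 / (96.9*1288*0.057) = 0.049058 mm


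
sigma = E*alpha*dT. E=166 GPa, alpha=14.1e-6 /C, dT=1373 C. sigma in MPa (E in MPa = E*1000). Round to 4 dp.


sigma = 166*1000 * 14.1e-6 * 1373 = 3213.6438 MPa


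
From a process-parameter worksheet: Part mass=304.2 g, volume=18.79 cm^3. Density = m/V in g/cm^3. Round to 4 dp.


rho = 304.2 / 18.79 = 16.1895 g/cm^3


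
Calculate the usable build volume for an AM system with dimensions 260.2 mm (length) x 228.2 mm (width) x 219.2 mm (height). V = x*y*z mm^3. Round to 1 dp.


V = 260.2 * 228.2 * 219.2 = 13015578.7 mm^3


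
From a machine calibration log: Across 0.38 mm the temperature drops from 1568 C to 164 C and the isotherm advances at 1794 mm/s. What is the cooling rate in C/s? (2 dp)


G = (1568-164)/0.38 = 3694.73684211 C/mm
CR = 3694.73684211 * 1794 = 6628357.89 C/s


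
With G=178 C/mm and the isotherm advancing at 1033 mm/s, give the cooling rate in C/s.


CR = 178 * 1033 = 183874 C/s


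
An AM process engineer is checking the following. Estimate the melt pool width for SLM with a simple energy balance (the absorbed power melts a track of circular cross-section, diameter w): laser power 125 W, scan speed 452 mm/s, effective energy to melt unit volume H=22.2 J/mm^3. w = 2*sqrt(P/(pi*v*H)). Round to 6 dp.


w = 2*sqrt(125/(pi*452*22.2)) = 0.12594 mm


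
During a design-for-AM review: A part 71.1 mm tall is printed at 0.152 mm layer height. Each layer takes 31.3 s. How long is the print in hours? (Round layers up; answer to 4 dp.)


Layers = ceil(71.1/0.152) = 468
t = 468 * 31.3 / 3600 = 4.069 hrs


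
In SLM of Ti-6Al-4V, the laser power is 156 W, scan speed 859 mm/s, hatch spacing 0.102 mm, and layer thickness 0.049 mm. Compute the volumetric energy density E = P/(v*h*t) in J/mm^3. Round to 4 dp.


E = 156 / (859*0.102*0.049) = 36.3358 J/mm^3


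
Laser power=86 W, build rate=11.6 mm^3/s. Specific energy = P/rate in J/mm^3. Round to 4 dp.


SE = 86 / 11.6 = 7.4138 J/mm^3


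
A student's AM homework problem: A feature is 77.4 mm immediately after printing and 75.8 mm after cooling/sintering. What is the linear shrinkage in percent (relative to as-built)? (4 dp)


Shrinkage = ((77.4-75.8)/77.4)*100 = 2.0672 %


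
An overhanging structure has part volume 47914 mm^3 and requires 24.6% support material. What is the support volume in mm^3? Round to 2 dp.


V_support = 47914 * 0.246 = 11786.84 mm^3


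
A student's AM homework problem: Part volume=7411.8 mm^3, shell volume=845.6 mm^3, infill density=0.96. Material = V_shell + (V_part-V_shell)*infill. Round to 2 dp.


V_infill = (7411.8 - 845.6) * 0.96 = 6303.55
V_total = 845.6 + 6303.55 = 7149.15 mm^3


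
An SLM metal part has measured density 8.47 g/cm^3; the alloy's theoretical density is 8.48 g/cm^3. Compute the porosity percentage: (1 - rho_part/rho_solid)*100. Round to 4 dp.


Porosity = (1-8.47/8.48)*100 = 0.1179 %


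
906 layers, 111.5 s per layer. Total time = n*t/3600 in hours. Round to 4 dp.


t = 906 * 111.5 / 3600 = 28.0608 hrs


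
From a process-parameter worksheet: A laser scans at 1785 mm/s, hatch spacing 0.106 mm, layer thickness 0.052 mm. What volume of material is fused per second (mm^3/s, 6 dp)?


Rate = 1785 * 0.106 * 0.052 = 9.83892 mm^3/s


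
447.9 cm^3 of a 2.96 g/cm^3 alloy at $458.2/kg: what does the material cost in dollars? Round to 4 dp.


Mass = 447.9*2.96/1000 = 1.325784 kg
Cost = 1.325784 * 458.2 = 607.4742 $


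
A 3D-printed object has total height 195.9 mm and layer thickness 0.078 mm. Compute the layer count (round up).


Layers = ceil(195.9/0.078) = 2512


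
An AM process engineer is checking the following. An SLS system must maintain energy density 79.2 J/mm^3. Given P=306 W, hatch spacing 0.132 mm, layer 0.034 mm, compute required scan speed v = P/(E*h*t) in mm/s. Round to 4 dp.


v = 306 / (79.2*0.132*0.034) = 860.8815 mm/s


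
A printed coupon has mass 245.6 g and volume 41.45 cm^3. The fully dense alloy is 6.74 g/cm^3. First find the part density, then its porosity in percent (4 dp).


rho_part = 245.6 / 41.45 = 5.9252111 g/cm^3
Porosity = (1 - 5.9252111/6.74)*100 = 12.0889 %


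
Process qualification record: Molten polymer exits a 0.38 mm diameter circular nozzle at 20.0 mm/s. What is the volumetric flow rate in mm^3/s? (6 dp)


A = pi*(0.38/2)^2 = 0.11341149 mm^2
Q = 0.11341149 * 20.0 = 2.26823 mm^3/s


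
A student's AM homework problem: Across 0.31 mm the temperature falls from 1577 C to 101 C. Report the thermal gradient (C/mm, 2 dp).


G = (1577-101)/0.31 = 4761.29 C/mm


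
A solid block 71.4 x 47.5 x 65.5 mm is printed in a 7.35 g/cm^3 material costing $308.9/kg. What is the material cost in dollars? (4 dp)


V = 71.4 * 47.5 * 65.5 = 222143.25 mm^3 = 222.14325 cm^3
Mass = 222.14325 * 7.35 / 1000 = 1.63275289 kg
Cost = 1.63275289 * 308.9 = 504.3574 $


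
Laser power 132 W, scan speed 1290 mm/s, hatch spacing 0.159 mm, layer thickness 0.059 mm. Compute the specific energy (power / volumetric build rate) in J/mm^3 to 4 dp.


Build rate = 1290 * 0.159 * 0.059 = 12.10149 mm^3/s
SE = 132 / 12.10149 = 10.9077 J/mm^3


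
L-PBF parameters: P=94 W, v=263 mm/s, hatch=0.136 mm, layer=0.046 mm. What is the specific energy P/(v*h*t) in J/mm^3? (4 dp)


Build rate = 263 * 0.136 * 0.046 = 1.645328 mm^3/s
SE = 94 / 1.645328 = 57.1315 J/mm^3


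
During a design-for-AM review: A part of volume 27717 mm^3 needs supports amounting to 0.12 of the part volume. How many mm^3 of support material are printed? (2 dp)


V_support = 27717 * 0.12 = 3326.04 mm^3


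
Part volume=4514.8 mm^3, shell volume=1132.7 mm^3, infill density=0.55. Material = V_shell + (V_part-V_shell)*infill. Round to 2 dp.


V_infill = (4514.8 - 1132.7) * 0.55 = 1860.16
V_total = 1132.7 + 1860.16 = 2992.86 mm^3


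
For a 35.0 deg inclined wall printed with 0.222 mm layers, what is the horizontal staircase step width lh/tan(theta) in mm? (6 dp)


step = 0.222 / tan(35.0) = 0.317049 mm


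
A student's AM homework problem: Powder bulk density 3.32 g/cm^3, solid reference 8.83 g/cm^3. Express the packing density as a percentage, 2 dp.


Packing = (3.32/8.83)*100 = 37.6 %


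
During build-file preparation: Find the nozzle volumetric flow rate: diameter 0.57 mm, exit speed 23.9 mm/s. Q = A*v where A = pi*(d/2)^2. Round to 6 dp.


A = pi*(0.57/2)^2 = 0.25517586 mm^2
Q = 0.25517586 * 23.9 = 6.098703 mm^3/s


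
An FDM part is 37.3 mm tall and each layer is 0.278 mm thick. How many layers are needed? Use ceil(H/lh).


Layers = ceil(37.3/0.278) = 135


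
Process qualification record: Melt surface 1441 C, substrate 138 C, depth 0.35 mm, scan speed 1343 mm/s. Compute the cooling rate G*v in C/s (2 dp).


G = (1441-138)/0.35 = 3722.85714286 C/mm
CR = 3722.85714286 * 1343 = 4999797.14 C/s


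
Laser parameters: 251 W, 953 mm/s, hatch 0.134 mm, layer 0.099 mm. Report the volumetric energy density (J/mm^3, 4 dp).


E = 251 / (953*0.134*0.099) = 19.8537 J/mm^3


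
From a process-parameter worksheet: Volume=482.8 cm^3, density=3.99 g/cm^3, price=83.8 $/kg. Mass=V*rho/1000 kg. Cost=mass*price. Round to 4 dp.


Mass = 482.8*3.99/1000 = 1.926372 kg
Cost = 1.926372 * 83.8 = 161.43 $


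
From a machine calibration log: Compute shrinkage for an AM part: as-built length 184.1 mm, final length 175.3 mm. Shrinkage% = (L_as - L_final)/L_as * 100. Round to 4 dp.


Shrinkage = ((184.1-175.3)/184.1)*100 = 4.78 %


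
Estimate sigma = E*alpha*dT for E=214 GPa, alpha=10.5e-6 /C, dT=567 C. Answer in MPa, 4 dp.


sigma = 214*1000 * 10.5e-6 * 567 = 1274.049 MPa


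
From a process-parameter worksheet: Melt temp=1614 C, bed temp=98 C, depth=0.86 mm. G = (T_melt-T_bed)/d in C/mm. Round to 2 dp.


G = (1614-98)/0.86 = 1762.79 C/mm


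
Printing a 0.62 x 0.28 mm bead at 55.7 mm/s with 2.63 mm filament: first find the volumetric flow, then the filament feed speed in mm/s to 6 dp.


Q = 0.62 * 0.28 * 55.7 = 9.66952 mm^3/s
A_fil = pi*(2.63/2)^2 = 5.43252056 mm^2
v_feed = 9.66952 / 5.43252056 = 1.779933 mm/s


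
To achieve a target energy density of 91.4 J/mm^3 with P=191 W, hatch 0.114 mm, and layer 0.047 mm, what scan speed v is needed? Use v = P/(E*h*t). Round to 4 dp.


v = 191 / (91.4*0.114*0.047) = 390.0178 mm/s


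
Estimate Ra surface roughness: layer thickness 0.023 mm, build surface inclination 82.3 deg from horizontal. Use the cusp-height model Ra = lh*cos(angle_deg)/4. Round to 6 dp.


Ra = 0.023 * cos(82.3) / 4 = 0.00077 mm


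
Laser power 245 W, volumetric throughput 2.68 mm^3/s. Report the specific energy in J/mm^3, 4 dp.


SE = 245 / 2.68 = 91.4179 J/mm^3


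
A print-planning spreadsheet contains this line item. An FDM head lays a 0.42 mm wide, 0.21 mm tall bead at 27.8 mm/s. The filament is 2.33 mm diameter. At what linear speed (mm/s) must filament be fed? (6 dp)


Q = 0.42 * 0.21 * 27.8 = 2.45196 mm^3/s
A_fil = pi*(2.33/2)^2 = 4.26384809 mm^2
v_feed = 2.45196 / 4.26384809 = 0.575058 mm/s


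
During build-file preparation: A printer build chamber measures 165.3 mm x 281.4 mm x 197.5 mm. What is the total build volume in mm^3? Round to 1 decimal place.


V = 165.3 * 281.4 * 197.5 = 9186795.5 mm^3


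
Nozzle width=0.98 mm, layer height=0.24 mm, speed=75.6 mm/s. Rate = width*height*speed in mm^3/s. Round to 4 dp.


Rate = 0.98 * 0.24 * 75.6 = 17.7811 mm^3/s


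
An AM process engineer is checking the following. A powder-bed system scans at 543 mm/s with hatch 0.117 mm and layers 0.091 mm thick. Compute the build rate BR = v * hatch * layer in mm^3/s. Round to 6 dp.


Rate = 543 * 0.117 * 0.091 = 5.781321 mm^3/s


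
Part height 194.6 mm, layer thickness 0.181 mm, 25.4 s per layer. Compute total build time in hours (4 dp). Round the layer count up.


Layers = ceil(194.6/0.181) = 1076
t = 1076 * 25.4 / 3600 = 7.5918 hrs


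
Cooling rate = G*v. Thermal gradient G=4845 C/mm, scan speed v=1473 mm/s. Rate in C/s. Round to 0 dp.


CR = 4845 * 1473 = 7136685 C/s


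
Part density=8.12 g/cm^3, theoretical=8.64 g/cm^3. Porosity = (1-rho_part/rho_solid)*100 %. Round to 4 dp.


Porosity = (1-8.12/8.64)*100 = 6.0185 %


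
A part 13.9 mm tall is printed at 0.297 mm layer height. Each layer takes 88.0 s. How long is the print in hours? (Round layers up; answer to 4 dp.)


Layers = ceil(13.9/0.297) = 47
t = 47 * 88.0 / 3600 = 1.1489 hrs


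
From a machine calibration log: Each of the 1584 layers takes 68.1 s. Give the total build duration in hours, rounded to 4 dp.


t = 1584 * 68.1 / 3600 = 29.964 hrs


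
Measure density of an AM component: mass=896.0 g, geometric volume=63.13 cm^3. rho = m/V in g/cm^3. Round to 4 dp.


rho = 896.0 / 63.13 = 14.1929 g/cm^3


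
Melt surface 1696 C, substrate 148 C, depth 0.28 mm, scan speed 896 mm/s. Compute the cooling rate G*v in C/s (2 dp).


G = (1696-148)/0.28 = 5528.57142857 C/mm
CR = 5528.57142857 * 896 = 4953600.0 C/s


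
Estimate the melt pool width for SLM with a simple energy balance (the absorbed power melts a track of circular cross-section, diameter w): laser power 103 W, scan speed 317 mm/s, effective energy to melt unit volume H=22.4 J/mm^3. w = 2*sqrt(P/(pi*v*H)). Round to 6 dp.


w = 2*sqrt(103/(pi*317*22.4)) = 0.1359 mm


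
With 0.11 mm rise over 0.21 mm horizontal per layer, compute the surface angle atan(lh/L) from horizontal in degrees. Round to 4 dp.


angle = atan(0.11/0.21) = 27.646 degrees


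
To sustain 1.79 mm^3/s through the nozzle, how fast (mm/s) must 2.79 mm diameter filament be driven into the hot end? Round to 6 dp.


A = pi*(2.79/2)^2 = 6.113618
v = 1.79 / 6.113618 = 0.292789 mm/s


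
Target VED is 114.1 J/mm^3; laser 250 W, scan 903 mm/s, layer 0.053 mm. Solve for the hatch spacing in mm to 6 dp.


h = 250 / (114.1*903*0.053) = 0.045782 mm


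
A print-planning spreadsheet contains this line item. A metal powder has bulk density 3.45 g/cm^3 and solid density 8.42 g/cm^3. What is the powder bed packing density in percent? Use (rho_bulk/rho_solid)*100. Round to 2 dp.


Packing = (3.45/8.42)*100 = 40.97 %


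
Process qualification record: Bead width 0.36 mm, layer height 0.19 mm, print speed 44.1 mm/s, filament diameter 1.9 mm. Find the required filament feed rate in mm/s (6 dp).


Q = 0.36 * 0.19 * 44.1 = 3.01644 mm^3/s
A_fil = pi*(1.9/2)^2 = 2.83528737 mm^2
v_feed = 3.01644 / 2.83528737 = 1.063892 mm/s


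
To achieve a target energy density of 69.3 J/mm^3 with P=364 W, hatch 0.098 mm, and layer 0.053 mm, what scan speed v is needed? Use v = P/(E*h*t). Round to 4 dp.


v = 364 / (69.3*0.098*0.053) = 1011.2679 mm/s


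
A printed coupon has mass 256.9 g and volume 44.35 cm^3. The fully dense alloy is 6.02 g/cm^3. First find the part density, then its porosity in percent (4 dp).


rho_part = 256.9 / 44.35 = 5.79255919 g/cm^3
Porosity = (1 - 5.79255919/6.02)*100 = 3.7781 %


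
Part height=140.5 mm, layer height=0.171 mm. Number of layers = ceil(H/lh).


Layers = ceil(140.5/0.171) = 822


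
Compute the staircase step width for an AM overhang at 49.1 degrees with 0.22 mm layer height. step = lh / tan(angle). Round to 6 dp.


step = 0.22 / tan(49.1) = 0.19057 mm


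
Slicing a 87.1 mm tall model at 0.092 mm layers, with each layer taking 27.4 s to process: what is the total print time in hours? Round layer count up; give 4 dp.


Layers = ceil(87.1/0.092) = 947
t = 947 * 27.4 / 3600 = 7.2077 hrs


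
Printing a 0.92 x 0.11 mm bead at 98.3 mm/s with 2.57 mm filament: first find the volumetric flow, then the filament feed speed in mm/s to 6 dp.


Q = 0.92 * 0.11 * 98.3 = 9.94796 mm^3/s
A_fil = pi*(2.57/2)^2 = 5.18747633 mm^2
v_feed = 9.94796 / 5.18747633 = 1.917688 mm/s


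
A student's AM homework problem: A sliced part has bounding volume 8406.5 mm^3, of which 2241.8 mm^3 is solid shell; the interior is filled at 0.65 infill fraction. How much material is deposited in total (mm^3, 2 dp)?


V_infill = (8406.5 - 2241.8) * 0.65 = 4007.06
V_total = 2241.8 + 4007.06 = 6248.86 mm^3


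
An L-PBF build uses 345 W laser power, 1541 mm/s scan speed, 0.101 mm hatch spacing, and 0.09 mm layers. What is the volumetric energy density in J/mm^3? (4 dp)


E = 345 / (1541*0.101*0.09) = 24.6293 J/mm^3


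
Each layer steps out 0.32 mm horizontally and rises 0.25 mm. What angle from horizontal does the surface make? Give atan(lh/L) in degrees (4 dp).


angle = atan(0.25/0.32) = 37.9987 degrees


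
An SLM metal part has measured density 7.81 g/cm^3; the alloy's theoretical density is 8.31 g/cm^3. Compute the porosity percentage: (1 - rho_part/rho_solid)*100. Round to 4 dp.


Porosity = (1-7.81/8.31)*100 = 6.0168 %


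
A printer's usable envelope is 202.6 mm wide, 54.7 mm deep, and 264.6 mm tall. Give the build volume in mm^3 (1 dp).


V = 202.6 * 54.7 * 264.6 = 2932355.4 mm^3


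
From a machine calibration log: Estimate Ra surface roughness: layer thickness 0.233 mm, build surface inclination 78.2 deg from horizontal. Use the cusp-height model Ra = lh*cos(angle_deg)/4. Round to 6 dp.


Ra = 0.233 * cos(78.2) / 4 = 0.011912 mm
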